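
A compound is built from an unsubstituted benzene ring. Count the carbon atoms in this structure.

6

Atom tally by fragment:
  benzene ring core → C:6 H:6
Element totals:
  C: 6
  H: 6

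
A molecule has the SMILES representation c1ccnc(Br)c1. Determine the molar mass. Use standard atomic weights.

Atom tally by fragment:
  pyridine ring core → C:5 H:5 N:1
  (− 1 ring H displaced by substituents)
  + Br → Br:1
Element totals:
  C: 5
  H: 4
  Br: 1
  N: 1
Molecular formula: C5H4BrN.
  M = 5(12.011) + 4(1.008) + 79.904 + 14.007
    = 60.055 + 4.032 + 79.904 + 14.007 = 157.998

158.00 g/mol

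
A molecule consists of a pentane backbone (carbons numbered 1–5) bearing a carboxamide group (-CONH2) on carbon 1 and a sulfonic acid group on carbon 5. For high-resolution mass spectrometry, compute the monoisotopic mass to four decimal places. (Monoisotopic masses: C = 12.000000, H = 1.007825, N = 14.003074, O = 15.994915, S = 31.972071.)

195.0565

Atom tally by fragment:
  H2NOCCH2 → C:2 H:4 O:1 N:1
  CH2 → C:1 H:2
  CH2 → C:1 H:2
  CH2 → C:1 H:2
  CH2SO3H → C:1 H:3 S:1 O:3
Element totals:
  C: 6
  H: 13
  N: 1
  O: 4
  S: 1
Molecular formula: C6H13NO4S.
  M = 6(12.0) + 13(1.007825) + 14.003074 + 4(15.994915) + 31.972071
    = 72.000000 + 13.101725 + 14.003074 + 63.979660 + 31.972071 = 195.056530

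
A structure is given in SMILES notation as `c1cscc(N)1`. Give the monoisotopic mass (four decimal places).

99.0143

Atom tally by fragment:
  thiophene ring core → C:4 H:4 S:1
  (− 1 ring H displaced by substituents)
  + NH2 → N:1 H:2
Element totals:
  C: 4
  H: 5
  N: 1
  S: 1
Molecular formula: C4H5NS.
  M = 4(12.0) + 5(1.007825) + 14.003074 + 31.972071
    = 48.000000 + 5.039125 + 14.003074 + 31.972071 = 99.014270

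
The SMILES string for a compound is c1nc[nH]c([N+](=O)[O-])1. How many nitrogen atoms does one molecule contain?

Atom tally by fragment:
  imidazole ring core → C:3 H:4 N:2
  (− 1 ring H displaced by substituents)
  + NO2 → N:1 O:2
Element totals:
  C: 3
  H: 3
  N: 3
  O: 2

3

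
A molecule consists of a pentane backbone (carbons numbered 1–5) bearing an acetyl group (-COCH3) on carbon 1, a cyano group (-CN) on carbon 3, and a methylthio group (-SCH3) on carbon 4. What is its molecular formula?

Atom tally by fragment:
  CH3COCH2 → C:3 H:5 O:1
  CH2 → C:1 H:2
  CH(CN) → C:2 H:1 N:1
  CH(SCH3) → C:2 H:4 S:1
  CH3 → C:1 H:3
Element totals:
  C: 9
  H: 15
  N: 1
  O: 1
  S: 1

C9H15NOS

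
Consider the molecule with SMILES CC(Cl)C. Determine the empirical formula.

C3H7Cl

Atom tally by fragment:
  CH3 → C:1 H:3
  CH(Cl) → C:1 H:1 Cl:1
  CH3 → C:1 H:3
Element totals:
  C: 3
  H: 7
  Cl: 1
Molecular formula: C3H7Cl.
gcd of subscripts (3, 1, 7) = 1, so the empirical formula equals the molecular formula.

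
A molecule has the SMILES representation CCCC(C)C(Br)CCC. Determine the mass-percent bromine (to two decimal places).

38.57%

Atom tally by fragment:
  CH3 → C:1 H:3
  CH2 → C:1 H:2
  CH2 → C:1 H:2
  CH(CH3) → C:2 H:4
  CH(Br) → C:1 H:1 Br:1
  CH2 → C:1 H:2
  CH2 → C:1 H:2
  CH3 → C:1 H:3
Element totals:
  C: 9
  H: 19
  Br: 1
Molecular formula: C9H19Br.
Molar mass = 207.155 g/mol.
Mass from Br: 1 × 79.904 = 79.904 g/mol.
%Br = 79.904 / 207.155 × 100 = 38.57%.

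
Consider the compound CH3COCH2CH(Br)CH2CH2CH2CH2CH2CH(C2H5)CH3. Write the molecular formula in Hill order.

C13H25BrO

Atom tally by fragment:
  CH3COCH2 → C:3 H:5 O:1
  CH(Br) → C:1 H:1 Br:1
  CH2 → C:1 H:2
  CH2 → C:1 H:2
  CH2 → C:1 H:2
  CH2 → C:1 H:2
  CH2 → C:1 H:2
  CH(C2H5) → C:3 H:6
  CH3 → C:1 H:3
Element totals:
  C: 13
  H: 25
  Br: 1
  O: 1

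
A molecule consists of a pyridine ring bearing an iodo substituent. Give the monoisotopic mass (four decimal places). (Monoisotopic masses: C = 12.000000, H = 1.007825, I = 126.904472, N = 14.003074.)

Atom tally by fragment:
  pyridine ring core → C:5 H:5 N:1
  (− 1 ring H displaced by substituents)
  + I → I:1
Element totals:
  C: 5
  H: 4
  I: 1
  N: 1
Molecular formula: C5H4IN.
  M = 5(12.0) + 4(1.007825) + 126.904472 + 14.003074
    = 60.000000 + 4.031300 + 126.904472 + 14.003074 = 204.938846

204.9388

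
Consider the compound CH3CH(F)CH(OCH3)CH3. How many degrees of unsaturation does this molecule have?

0

Element totals:
  C: 5
  H: 11
  F: 1
  O: 1
Molecular formula: C5H11FO.
DoU = (2C + 2 + N − H − X) / 2 = (2·5 + 2 + 0 − 11 − 1) / 2 = 0.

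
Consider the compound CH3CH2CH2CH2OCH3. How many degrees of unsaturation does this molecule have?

Atom tally by fragment:
  CH3 → C:1 H:3
  CH2 → C:1 H:2
  CH2 → C:1 H:2
  CH2OCH3 → C:2 H:5 O:1
Element totals:
  C: 5
  H: 12
  O: 1
Molecular formula: C5H12O.
DoU = (2C + 2 + N − H − X) / 2 = (2·5 + 2 + 0 − 12 − 0) / 2 = 0.

0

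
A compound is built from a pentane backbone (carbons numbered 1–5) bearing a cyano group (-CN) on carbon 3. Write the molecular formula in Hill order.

Atom tally by fragment:
  CH3 → C:1 H:3
  CH2 → C:1 H:2
  CH(CN) → C:2 H:1 N:1
  CH2 → C:1 H:2
  CH3 → C:1 H:3
Element totals:
  C: 6
  H: 11
  N: 1

C6H11N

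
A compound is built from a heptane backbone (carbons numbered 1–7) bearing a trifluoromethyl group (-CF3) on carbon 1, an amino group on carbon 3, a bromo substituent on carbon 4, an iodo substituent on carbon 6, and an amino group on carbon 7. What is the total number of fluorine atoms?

3

Atom tally by fragment:
  F3CCH2 → C:2 H:2 F:3
  CH2 → C:1 H:2
  CH(NH2) → C:1 H:3 N:1
  CH(Br) → C:1 H:1 Br:1
  CH2 → C:1 H:2
  CH(I) → C:1 H:1 I:1
  CH2NH2 → C:1 H:4 N:1
Element totals:
  C: 8
  H: 15
  Br: 1
  F: 3
  I: 1
  N: 2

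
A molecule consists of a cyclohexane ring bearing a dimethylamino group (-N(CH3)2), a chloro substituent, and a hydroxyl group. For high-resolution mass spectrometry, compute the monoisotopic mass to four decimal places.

Atom tally by fragment:
  cyclohexane ring core → C:6 H:12
  (− 3 ring H displaced by substituents)
  + N(CH3)2 → N:1 C:2 H:6
  + Cl → Cl:1
  + OH → O:1 H:1
Element totals:
  C: 8
  H: 16
  Cl: 1
  N: 1
  O: 1
Molecular formula: C8H16ClNO.
  M = 8(12.0) + 16(1.007825) + 34.968853 + 14.003074 + 15.994915
    = 96.000000 + 16.125200 + 34.968853 + 14.003074 + 15.994915 = 177.092042

177.0920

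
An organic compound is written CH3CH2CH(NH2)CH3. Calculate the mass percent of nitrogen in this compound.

Element totals:
  C: 4
  H: 11
  N: 1
Molecular formula: C4H11N.
Molar mass = 73.139 g/mol.
Mass from N: 1 × 14.007 = 14.007 g/mol.
%N = 14.007 / 73.139 × 100 = 19.15%.

19.15%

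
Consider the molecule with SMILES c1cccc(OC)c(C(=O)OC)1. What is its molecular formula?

Atom tally by fragment:
  benzene ring core → C:6 H:6
  (− 2 ring H displaced by substituents)
  + OCH3 → C:1 H:3 O:1
  + COOCH3 → C:2 H:3 O:2
Element totals:
  C: 9
  H: 10
  O: 3

C9H10O3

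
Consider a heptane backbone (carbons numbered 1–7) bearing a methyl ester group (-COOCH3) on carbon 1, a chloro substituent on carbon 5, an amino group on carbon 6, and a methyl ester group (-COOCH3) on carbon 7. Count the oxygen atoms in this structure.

Atom tally by fragment:
  CH3OOCCH2 → C:3 H:5 O:2
  CH2 → C:1 H:2
  CH2 → C:1 H:2
  CH2 → C:1 H:2
  CH(Cl) → C:1 H:1 Cl:1
  CH(NH2) → C:1 H:3 N:1
  CH2COOCH3 → C:3 H:5 O:2
Element totals:
  C: 11
  H: 20
  Cl: 1
  N: 1
  O: 4

4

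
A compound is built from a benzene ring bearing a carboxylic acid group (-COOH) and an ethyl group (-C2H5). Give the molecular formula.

C9H10O2

Atom tally by fragment:
  benzene ring core → C:6 H:6
  (− 2 ring H displaced by substituents)
  + COOH → C:1 H:1 O:2
  + C2H5 → C:2 H:5
Element totals:
  C: 9
  H: 10
  O: 2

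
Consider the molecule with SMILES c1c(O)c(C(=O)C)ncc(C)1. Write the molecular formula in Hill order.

C8H9NO2

Atom tally by fragment:
  pyridine ring core → C:5 H:5 N:1
  (− 3 ring H displaced by substituents)
  + OH → O:1 H:1
  + COCH3 → C:2 H:3 O:1
  + CH3 → C:1 H:3
Element totals:
  C: 8
  H: 9
  N: 1
  O: 2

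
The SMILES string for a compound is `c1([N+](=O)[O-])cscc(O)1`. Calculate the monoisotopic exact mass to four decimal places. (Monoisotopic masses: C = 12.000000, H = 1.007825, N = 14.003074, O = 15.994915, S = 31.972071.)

Atom tally by fragment:
  thiophene ring core → C:4 H:4 S:1
  (− 2 ring H displaced by substituents)
  + NO2 → N:1 O:2
  + OH → O:1 H:1
Element totals:
  C: 4
  H: 3
  N: 1
  O: 3
  S: 1
Molecular formula: C4H3NO3S.
  M = 4(12.0) + 3(1.007825) + 14.003074 + 3(15.994915) + 31.972071
    = 48.000000 + 3.023475 + 14.003074 + 47.984745 + 31.972071 = 144.983365

144.9834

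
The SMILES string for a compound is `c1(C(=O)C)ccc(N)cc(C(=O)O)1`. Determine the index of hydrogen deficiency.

Atom tally by fragment:
  benzene ring core → C:6 H:6
  (− 3 ring H displaced by substituents)
  + COCH3 → C:2 H:3 O:1
  + NH2 → N:1 H:2
  + COOH → C:1 H:1 O:2
Element totals:
  C: 9
  H: 9
  N: 1
  O: 3
Molecular formula: C9H9NO3.
DoU = (2C + 2 + N − H − X) / 2 = (2·9 + 2 + 1 − 9 − 0) / 2 = 6.

6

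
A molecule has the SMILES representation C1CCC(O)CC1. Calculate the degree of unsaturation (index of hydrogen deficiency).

Atom tally by fragment:
  cyclohexane ring core → C:6 H:12
  (− 1 ring H displaced by substituents)
  + OH → O:1 H:1
Element totals:
  C: 6
  H: 12
  O: 1
Molecular formula: C6H12O.
DoU = (2C + 2 + N − H − X) / 2 = (2·6 + 2 + 0 − 12 − 0) / 2 = 1.

1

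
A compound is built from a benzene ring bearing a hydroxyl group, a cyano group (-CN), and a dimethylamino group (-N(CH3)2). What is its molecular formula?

C9H10N2O

Atom tally by fragment:
  benzene ring core → C:6 H:6
  (− 3 ring H displaced by substituents)
  + OH → O:1 H:1
  + CN → C:1 N:1
  + N(CH3)2 → N:1 C:2 H:6
Element totals:
  C: 9
  H: 10
  N: 2
  O: 1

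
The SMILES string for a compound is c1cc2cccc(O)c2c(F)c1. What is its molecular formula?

C10H7FO

Atom tally by fragment:
  naphthalene ring system core → C:10 H:8
  (− 2 ring H displaced by substituents)
  + OH → O:1 H:1
  + F → F:1
Element totals:
  C: 10
  H: 7
  F: 1
  O: 1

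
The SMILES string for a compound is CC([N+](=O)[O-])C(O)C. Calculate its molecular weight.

119.12 g/mol

Atom tally by fragment:
  CH3 → C:1 H:3
  CH(NO2) → C:1 H:1 N:1 O:2
  CH(OH) → C:1 H:2 O:1
  CH3 → C:1 H:3
Element totals:
  C: 4
  H: 9
  N: 1
  O: 3
Molecular formula: C4H9NO3.
  M = 4(12.011) + 9(1.008) + 14.007 + 3(15.999)
    = 48.044 + 9.072 + 14.007 + 47.997 = 119.120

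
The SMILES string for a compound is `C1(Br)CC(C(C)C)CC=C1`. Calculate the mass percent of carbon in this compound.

Atom tally by fragment:
  cyclohexene ring core → C:6 H:10
  (− 2 ring H displaced by substituents)
  + Br → Br:1
  + CH(CH3)2 → C:3 H:7
Element totals:
  C: 9
  H: 15
  Br: 1
Molecular formula: C9H15Br.
Molar mass = 203.123 g/mol.
Mass from C: 9 × 12.011 = 108.099 g/mol.
%C = 108.099 / 203.123 × 100 = 53.22%.

53.22%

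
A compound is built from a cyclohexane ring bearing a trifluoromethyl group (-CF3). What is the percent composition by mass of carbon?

Atom tally by fragment:
  cyclohexane ring core → C:6 H:12
  (− 1 ring H displaced by substituents)
  + CF3 → C:1 F:3
Element totals:
  C: 7
  H: 11
  F: 3
Molecular formula: C7H11F3.
Molar mass = 152.159 g/mol.
Mass from C: 7 × 12.011 = 84.077 g/mol.
%C = 84.077 / 152.159 × 100 = 55.26%.

55.26%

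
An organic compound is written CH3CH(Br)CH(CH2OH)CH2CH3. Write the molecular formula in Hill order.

C6H13BrO

Atom tally by fragment:
  CH3 → C:1 H:3
  CH(Br) → C:1 H:1 Br:1
  CH(CH2OH) → C:2 H:4 O:1
  CH2 → C:1 H:2
  CH3 → C:1 H:3
Element totals:
  C: 6
  H: 13
  Br: 1
  O: 1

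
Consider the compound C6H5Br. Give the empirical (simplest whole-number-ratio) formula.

C6H5Br

Atom tally by fragment:
  benzene ring core → C:6 H:6
  (− 1 ring H displaced by substituents)
  + Br → Br:1
Element totals:
  C: 6
  H: 5
  Br: 1
Molecular formula: C6H5Br.
gcd of subscripts (1, 6, 5) = 1, so the empirical formula equals the molecular formula.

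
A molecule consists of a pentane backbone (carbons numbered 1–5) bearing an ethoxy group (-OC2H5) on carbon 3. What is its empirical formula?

C7H16O

Atom tally by fragment:
  CH3 → C:1 H:3
  CH2 → C:1 H:2
  CH(OC2H5) → C:3 H:6 O:1
  CH2 → C:1 H:2
  CH3 → C:1 H:3
Element totals:
  C: 7
  H: 16
  O: 1
Molecular formula: C7H16O.
gcd of subscripts (7, 16, 1) = 1, so the empirical formula equals the molecular formula.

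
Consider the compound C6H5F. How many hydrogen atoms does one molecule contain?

Atom tally by fragment:
  benzene ring core → C:6 H:6
  (− 1 ring H displaced by substituents)
  + F → F:1
Element totals:
  C: 6
  H: 5
  F: 1

5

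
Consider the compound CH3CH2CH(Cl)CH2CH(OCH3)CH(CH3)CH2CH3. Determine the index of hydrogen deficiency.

Atom tally by fragment:
  CH3 → C:1 H:3
  CH2 → C:1 H:2
  CH(Cl) → C:1 H:1 Cl:1
  CH2 → C:1 H:2
  CH(OCH3) → C:2 H:4 O:1
  CH(CH3) → C:2 H:4
  CH2 → C:1 H:2
  CH3 → C:1 H:3
Element totals:
  C: 10
  H: 21
  Cl: 1
  O: 1
Molecular formula: C10H21ClO.
DoU = (2C + 2 + N − H − X) / 2 = (2·10 + 2 + 0 − 21 − 1) / 2 = 0.

0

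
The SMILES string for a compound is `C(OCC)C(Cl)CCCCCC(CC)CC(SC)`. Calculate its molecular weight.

294.92 g/mol

Atom tally by fragment:
  C2H5OCH2 → C:3 H:7 O:1
  CH(Cl) → C:1 H:1 Cl:1
  CH2 → C:1 H:2
  CH2 → C:1 H:2
  CH2 → C:1 H:2
  CH2 → C:1 H:2
  CH2 → C:1 H:2
  CH(C2H5) → C:3 H:6
  CH2 → C:1 H:2
  CH2SCH3 → C:2 H:5 S:1
Element totals:
  C: 15
  H: 31
  Cl: 1
  O: 1
  S: 1
Molecular formula: C15H31ClOS.
  M = 15(12.011) + 31(1.008) + 35.45 + 15.999 + 32.06
    = 180.165 + 31.248 + 35.450 + 15.999 + 32.060 = 294.922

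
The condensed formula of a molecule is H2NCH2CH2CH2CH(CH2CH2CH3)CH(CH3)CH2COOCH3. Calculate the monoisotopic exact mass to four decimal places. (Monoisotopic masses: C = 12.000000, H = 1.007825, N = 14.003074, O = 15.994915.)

215.1885

Atom tally by fragment:
  H2NCH2 → C:1 H:4 N:1
  CH2 → C:1 H:2
  CH2 → C:1 H:2
  CH(CH2CH2CH3) → C:4 H:8
  CH(CH3) → C:2 H:4
  CH2COOCH3 → C:3 H:5 O:2
Element totals:
  C: 12
  H: 25
  N: 1
  O: 2
Molecular formula: C12H25NO2.
  M = 12(12.0) + 25(1.007825) + 14.003074 + 2(15.994915)
    = 144.000000 + 25.195625 + 14.003074 + 31.989830 = 215.188529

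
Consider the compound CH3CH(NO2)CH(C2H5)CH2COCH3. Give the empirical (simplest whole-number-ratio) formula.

C8H15NO3

Atom tally by fragment:
  CH3 → C:1 H:3
  CH(NO2) → C:1 H:1 N:1 O:2
  CH(C2H5) → C:3 H:6
  CH2COCH3 → C:3 H:5 O:1
Element totals:
  C: 8
  H: 15
  N: 1
  O: 3
Molecular formula: C8H15NO3.
gcd of subscripts (8, 15, 1, 3) = 1, so the empirical formula equals the molecular formula.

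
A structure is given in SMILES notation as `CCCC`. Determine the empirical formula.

C2H5

Atom tally by fragment:
  CH3 → C:1 H:3
  CH2 → C:1 H:2
  CH2 → C:1 H:2
  CH3 → C:1 H:3
Element totals:
  C: 4
  H: 10
Molecular formula: C4H10.
gcd of subscripts = 2; dividing each by 2:
  C: 4/2 = 2
  H: 10/2 = 5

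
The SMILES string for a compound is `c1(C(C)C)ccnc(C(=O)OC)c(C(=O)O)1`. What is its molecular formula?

Atom tally by fragment:
  pyridine ring core → C:5 H:5 N:1
  (− 3 ring H displaced by substituents)
  + CH(CH3)2 → C:3 H:7
  + COOCH3 → C:2 H:3 O:2
  + COOH → C:1 H:1 O:2
Element totals:
  C: 11
  H: 13
  N: 1
  O: 4

C11H13NO4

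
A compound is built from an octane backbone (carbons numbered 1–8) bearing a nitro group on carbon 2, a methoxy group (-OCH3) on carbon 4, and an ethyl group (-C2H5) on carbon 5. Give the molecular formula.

C11H23NO3

Atom tally by fragment:
  CH3 → C:1 H:3
  CH(NO2) → C:1 H:1 N:1 O:2
  CH2 → C:1 H:2
  CH(OCH3) → C:2 H:4 O:1
  CH(C2H5) → C:3 H:6
  CH2 → C:1 H:2
  CH2 → C:1 H:2
  CH3 → C:1 H:3
Element totals:
  C: 11
  H: 23
  N: 1
  O: 3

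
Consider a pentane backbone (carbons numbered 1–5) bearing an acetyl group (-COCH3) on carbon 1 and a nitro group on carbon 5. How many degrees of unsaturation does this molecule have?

2

Atom tally by fragment:
  CH3COCH2 → C:3 H:5 O:1
  CH2 → C:1 H:2
  CH2 → C:1 H:2
  CH2 → C:1 H:2
  CH2NO2 → C:1 H:2 N:1 O:2
Element totals:
  C: 7
  H: 13
  N: 1
  O: 3
Molecular formula: C7H13NO3.
DoU = (2C + 2 + N − H − X) / 2 = (2·7 + 2 + 1 − 13 − 0) / 2 = 2.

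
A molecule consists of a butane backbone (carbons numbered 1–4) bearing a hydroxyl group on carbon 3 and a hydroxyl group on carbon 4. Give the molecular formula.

C4H10O2

Atom tally by fragment:
  CH3 → C:1 H:3
  CH2 → C:1 H:2
  CH(OH) → C:1 H:2 O:1
  CH2OH → C:1 H:3 O:1
Element totals:
  C: 4
  H: 10
  O: 2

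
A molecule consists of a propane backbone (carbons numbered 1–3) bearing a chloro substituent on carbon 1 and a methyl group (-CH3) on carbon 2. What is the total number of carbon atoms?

Atom tally by fragment:
  ClCH2 → C:1 H:2 Cl:1
  CH(CH3) → C:2 H:4
  CH3 → C:1 H:3
Element totals:
  C: 4
  H: 9
  Cl: 1

4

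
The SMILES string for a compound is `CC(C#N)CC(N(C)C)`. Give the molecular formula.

C7H14N2

Atom tally by fragment:
  CH3 → C:1 H:3
  CH(CN) → C:2 H:1 N:1
  CH2 → C:1 H:2
  CH2N(CH3)2 → C:3 H:8 N:1
Element totals:
  C: 7
  H: 14
  N: 2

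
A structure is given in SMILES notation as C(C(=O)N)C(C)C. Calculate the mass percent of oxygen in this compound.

15.82%

Atom tally by fragment:
  H2NOCCH2 → C:2 H:4 O:1 N:1
  CH(CH3) → C:2 H:4
  CH3 → C:1 H:3
Element totals:
  C: 5
  H: 11
  N: 1
  O: 1
Molecular formula: C5H11NO.
Molar mass = 101.149 g/mol.
Mass from O: 1 × 15.999 = 15.999 g/mol.
%O = 15.999 / 101.149 × 100 = 15.82%.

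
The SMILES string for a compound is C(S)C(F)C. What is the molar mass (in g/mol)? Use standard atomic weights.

94.15 g/mol

Atom tally by fragment:
  HSCH2 → C:1 H:3 S:1
  CH(F) → C:1 H:1 F:1
  CH3 → C:1 H:3
Element totals:
  C: 3
  H: 7
  F: 1
  S: 1
Molecular formula: C3H7FS.
  M = 3(12.011) + 7(1.008) + 18.998 + 32.06
    = 36.033 + 7.056 + 18.998 + 32.060 = 94.147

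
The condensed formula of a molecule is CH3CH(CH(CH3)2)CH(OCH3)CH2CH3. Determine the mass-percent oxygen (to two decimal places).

Element totals:
  C: 9
  H: 20
  O: 1
Molecular formula: C9H20O.
Molar mass = 144.258 g/mol.
Mass from O: 1 × 15.999 = 15.999 g/mol.
%O = 15.999 / 144.258 × 100 = 11.09%.

11.09%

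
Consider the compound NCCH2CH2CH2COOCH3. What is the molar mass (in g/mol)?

Element totals:
  C: 6
  H: 9
  N: 1
  O: 2
Molecular formula: C6H9NO2.
  M = 6(12.011) + 9(1.008) + 14.007 + 2(15.999)
    = 72.066 + 9.072 + 14.007 + 31.998 = 127.143

127.14 g/mol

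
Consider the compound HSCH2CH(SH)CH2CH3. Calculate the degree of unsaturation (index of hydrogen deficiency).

Atom tally by fragment:
  HSCH2 → C:1 H:3 S:1
  CH(SH) → C:1 H:2 S:1
  CH2 → C:1 H:2
  CH3 → C:1 H:3
Element totals:
  C: 4
  H: 10
  S: 2
Molecular formula: C4H10S2.
DoU = (2C + 2 + N − H − X) / 2 = (2·4 + 2 + 0 − 10 − 0) / 2 = 0.

0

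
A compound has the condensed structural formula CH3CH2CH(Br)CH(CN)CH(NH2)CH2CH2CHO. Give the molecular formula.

Atom tally by fragment:
  CH3 → C:1 H:3
  CH2 → C:1 H:2
  CH(Br) → C:1 H:1 Br:1
  CH(CN) → C:2 H:1 N:1
  CH(NH2) → C:1 H:3 N:1
  CH2 → C:1 H:2
  CH2CHO → C:2 H:3 O:1
Element totals:
  C: 9
  H: 15
  Br: 1
  N: 2
  O: 1

C9H15BrN2O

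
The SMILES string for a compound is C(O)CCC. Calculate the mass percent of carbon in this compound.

64.82%

Atom tally by fragment:
  HOCH2 → C:1 H:3 O:1
  CH2 → C:1 H:2
  CH2 → C:1 H:2
  CH3 → C:1 H:3
Element totals:
  C: 4
  H: 10
  O: 1
Molecular formula: C4H10O.
Molar mass = 74.123 g/mol.
Mass from C: 4 × 12.011 = 48.044 g/mol.
%C = 48.044 / 74.123 × 100 = 64.82%.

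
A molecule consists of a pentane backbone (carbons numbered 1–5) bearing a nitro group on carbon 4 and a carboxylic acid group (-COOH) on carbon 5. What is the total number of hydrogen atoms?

11

Atom tally by fragment:
  CH3 → C:1 H:3
  CH2 → C:1 H:2
  CH2 → C:1 H:2
  CH(NO2) → C:1 H:1 N:1 O:2
  CH2COOH → C:2 H:3 O:2
Element totals:
  C: 6
  H: 11
  N: 1
  O: 4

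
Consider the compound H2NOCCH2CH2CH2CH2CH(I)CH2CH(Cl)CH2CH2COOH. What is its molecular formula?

Element totals:
  C: 11
  H: 19
  Cl: 1
  I: 1
  N: 1
  O: 3

C11H19ClINO3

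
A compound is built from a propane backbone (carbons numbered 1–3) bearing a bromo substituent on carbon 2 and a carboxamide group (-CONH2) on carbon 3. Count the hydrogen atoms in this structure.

Atom tally by fragment:
  CH3 → C:1 H:3
  CH(Br) → C:1 H:1 Br:1
  CH2CONH2 → C:2 H:4 O:1 N:1
Element totals:
  C: 4
  H: 8
  Br: 1
  N: 1
  O: 1

8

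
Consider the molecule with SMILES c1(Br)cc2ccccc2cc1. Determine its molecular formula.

Atom tally by fragment:
  naphthalene ring system core → C:10 H:8
  (− 1 ring H displaced by substituents)
  + Br → Br:1
Element totals:
  C: 10
  H: 7
  Br: 1

C10H7Br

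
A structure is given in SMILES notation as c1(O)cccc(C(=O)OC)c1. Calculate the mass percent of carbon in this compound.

63.15%

Atom tally by fragment:
  benzene ring core → C:6 H:6
  (− 2 ring H displaced by substituents)
  + OH → O:1 H:1
  + COOCH3 → C:2 H:3 O:2
Element totals:
  C: 8
  H: 8
  O: 3
Molecular formula: C8H8O3.
Molar mass = 152.149 g/mol.
Mass from C: 8 × 12.011 = 96.088 g/mol.
%C = 96.088 / 152.149 × 100 = 63.15%.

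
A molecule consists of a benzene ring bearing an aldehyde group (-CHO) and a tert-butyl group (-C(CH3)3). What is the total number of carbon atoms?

Atom tally by fragment:
  benzene ring core → C:6 H:6
  (− 2 ring H displaced by substituents)
  + CHO → C:1 H:1 O:1
  + C(CH3)3 → C:4 H:9
Element totals:
  C: 11
  H: 14
  O: 1

11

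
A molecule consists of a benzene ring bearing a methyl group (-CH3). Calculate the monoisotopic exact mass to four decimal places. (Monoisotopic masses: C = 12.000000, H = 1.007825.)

92.0626

Atom tally by fragment:
  benzene ring core → C:6 H:6
  (− 1 ring H displaced by substituents)
  + CH3 → C:1 H:3
Element totals:
  C: 7
  H: 8
Molecular formula: C7H8.
  M = 7(12.0) + 8(1.007825)
    = 84.000000 + 8.062600 = 92.062600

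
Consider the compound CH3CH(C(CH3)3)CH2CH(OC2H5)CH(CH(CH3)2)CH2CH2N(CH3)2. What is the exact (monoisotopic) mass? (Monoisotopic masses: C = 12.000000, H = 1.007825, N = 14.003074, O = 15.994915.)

Atom tally by fragment:
  CH3 → C:1 H:3
  CH(C(CH3)3) → C:5 H:10
  CH2 → C:1 H:2
  CH(OC2H5) → C:3 H:6 O:1
  CH(CH(CH3)2) → C:4 H:8
  CH2 → C:1 H:2
  CH2N(CH3)2 → C:3 H:8 N:1
Element totals:
  C: 18
  H: 39
  N: 1
  O: 1
Molecular formula: C18H39NO.
  M = 18(12.0) + 39(1.007825) + 14.003074 + 15.994915
    = 216.000000 + 39.305175 + 14.003074 + 15.994915 = 285.303164

285.3032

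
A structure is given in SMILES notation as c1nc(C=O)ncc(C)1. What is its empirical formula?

C6H6N2O

Atom tally by fragment:
  pyrimidine ring core → C:4 H:4 N:2
  (− 2 ring H displaced by substituents)
  + CHO → C:1 H:1 O:1
  + CH3 → C:1 H:3
Element totals:
  C: 6
  H: 6
  N: 2
  O: 1
Molecular formula: C6H6N2O.
gcd of subscripts (6, 6, 2, 1) = 1, so the empirical formula equals the molecular formula.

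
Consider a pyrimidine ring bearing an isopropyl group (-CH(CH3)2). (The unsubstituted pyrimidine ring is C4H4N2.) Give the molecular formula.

C7H10N2

Atom tally by fragment:
  pyrimidine ring core → C:4 H:4 N:2
  (− 1 ring H displaced by substituents)
  + CH(CH3)2 → C:3 H:7
Element totals:
  C: 7
  H: 10
  N: 2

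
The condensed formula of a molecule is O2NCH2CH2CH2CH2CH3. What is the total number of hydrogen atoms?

11

Atom tally by fragment:
  O2NCH2 → C:1 H:2 N:1 O:2
  CH2 → C:1 H:2
  CH2 → C:1 H:2
  CH2 → C:1 H:2
  CH3 → C:1 H:3
Element totals:
  C: 5
  H: 11
  N: 1
  O: 2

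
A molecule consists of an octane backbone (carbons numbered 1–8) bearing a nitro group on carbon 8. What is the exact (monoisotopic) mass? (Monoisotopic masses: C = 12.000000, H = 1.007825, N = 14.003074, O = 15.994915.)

159.1259

Atom tally by fragment:
  CH3 → C:1 H:3
  CH2 → C:1 H:2
  CH2 → C:1 H:2
  CH2 → C:1 H:2
  CH2 → C:1 H:2
  CH2 → C:1 H:2
  CH2 → C:1 H:2
  CH2NO2 → C:1 H:2 N:1 O:2
Element totals:
  C: 8
  H: 17
  N: 1
  O: 2
Molecular formula: C8H17NO2.
  M = 8(12.0) + 17(1.007825) + 14.003074 + 2(15.994915)
    = 96.000000 + 17.133025 + 14.003074 + 31.989830 = 159.125929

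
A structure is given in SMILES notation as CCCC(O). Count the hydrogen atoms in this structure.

10

Atom tally by fragment:
  CH3 → C:1 H:3
  CH2 → C:1 H:2
  CH2 → C:1 H:2
  CH2OH → C:1 H:3 O:1
Element totals:
  C: 4
  H: 10
  O: 1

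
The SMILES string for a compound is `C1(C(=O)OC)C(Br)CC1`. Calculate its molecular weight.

Atom tally by fragment:
  cyclobutane ring core → C:4 H:8
  (− 2 ring H displaced by substituents)
  + COOCH3 → C:2 H:3 O:2
  + Br → Br:1
Element totals:
  C: 6
  H: 9
  Br: 1
  O: 2
Molecular formula: C6H9BrO2.
  M = 6(12.011) + 9(1.008) + 79.904 + 2(15.999)
    = 72.066 + 9.072 + 79.904 + 31.998 = 193.040

193.04 g/mol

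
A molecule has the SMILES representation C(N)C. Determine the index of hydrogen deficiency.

0

Atom tally by fragment:
  H2NCH2 → C:1 H:4 N:1
  CH3 → C:1 H:3
Element totals:
  C: 2
  H: 7
  N: 1
Molecular formula: C2H7N.
DoU = (2C + 2 + N − H − X) / 2 = (2·2 + 2 + 1 − 7 − 0) / 2 = 0.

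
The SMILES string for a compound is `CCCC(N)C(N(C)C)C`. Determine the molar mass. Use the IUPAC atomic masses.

144.26 g/mol

Atom tally by fragment:
  CH3 → C:1 H:3
  CH2 → C:1 H:2
  CH2 → C:1 H:2
  CH(NH2) → C:1 H:3 N:1
  CH(N(CH3)2) → C:3 H:7 N:1
  CH3 → C:1 H:3
Element totals:
  C: 8
  H: 20
  N: 2
Molecular formula: C8H20N2.
  M = 8(12.011) + 20(1.008) + 2(14.007)
    = 96.088 + 20.160 + 28.014 = 144.262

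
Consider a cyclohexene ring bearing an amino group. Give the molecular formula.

C6H11N

Atom tally by fragment:
  cyclohexene ring core → C:6 H:10
  (− 1 ring H displaced by substituents)
  + NH2 → N:1 H:2
Element totals:
  C: 6
  H: 11
  N: 1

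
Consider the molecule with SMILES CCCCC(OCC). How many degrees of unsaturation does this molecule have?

0

Atom tally by fragment:
  CH3 → C:1 H:3
  CH2 → C:1 H:2
  CH2 → C:1 H:2
  CH2 → C:1 H:2
  CH2OC2H5 → C:3 H:7 O:1
Element totals:
  C: 7
  H: 16
  O: 1
Molecular formula: C7H16O.
DoU = (2C + 2 + N − H − X) / 2 = (2·7 + 2 + 0 − 16 − 0) / 2 = 0.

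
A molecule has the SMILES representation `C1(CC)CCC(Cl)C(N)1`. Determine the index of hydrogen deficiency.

Atom tally by fragment:
  cyclopentane ring core → C:5 H:10
  (− 3 ring H displaced by substituents)
  + C2H5 → C:2 H:5
  + Cl → Cl:1
  + NH2 → N:1 H:2
Element totals:
  C: 7
  H: 14
  Cl: 1
  N: 1
Molecular formula: C7H14ClN.
DoU = (2C + 2 + N − H − X) / 2 = (2·7 + 2 + 1 − 14 − 1) / 2 = 1.

1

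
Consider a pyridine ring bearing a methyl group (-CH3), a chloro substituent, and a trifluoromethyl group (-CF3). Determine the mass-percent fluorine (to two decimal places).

Atom tally by fragment:
  pyridine ring core → C:5 H:5 N:1
  (− 3 ring H displaced by substituents)
  + CH3 → C:1 H:3
  + Cl → Cl:1
  + CF3 → C:1 F:3
Element totals:
  C: 7
  H: 5
  Cl: 1
  F: 3
  N: 1
Molecular formula: C7H5ClF3N.
Molar mass = 195.568 g/mol.
Mass from F: 3 × 18.998 = 56.994 g/mol.
%F = 56.994 / 195.568 × 100 = 29.14%.

29.14%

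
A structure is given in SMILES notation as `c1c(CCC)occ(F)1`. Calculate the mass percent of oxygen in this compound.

Atom tally by fragment:
  furan ring core → C:4 H:4 O:1
  (− 2 ring H displaced by substituents)
  + CH2CH2CH3 → C:3 H:7
  + F → F:1
Element totals:
  C: 7
  H: 9
  F: 1
  O: 1
Molecular formula: C7H9FO.
Molar mass = 128.146 g/mol.
Mass from O: 1 × 15.999 = 15.999 g/mol.
%O = 15.999 / 128.146 × 100 = 12.48%.

12.48%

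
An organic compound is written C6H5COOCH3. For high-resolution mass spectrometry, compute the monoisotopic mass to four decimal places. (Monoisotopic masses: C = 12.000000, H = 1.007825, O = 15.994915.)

136.0524

Atom tally by fragment:
  benzene ring core → C:6 H:6
  (− 1 ring H displaced by substituents)
  + COOCH3 → C:2 H:3 O:2
Element totals:
  C: 8
  H: 8
  O: 2
Molecular formula: C8H8O2.
  M = 8(12.0) + 8(1.007825) + 2(15.994915)
    = 96.000000 + 8.062600 + 31.989830 = 136.052430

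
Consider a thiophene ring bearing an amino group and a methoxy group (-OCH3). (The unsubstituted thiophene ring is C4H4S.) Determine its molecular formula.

C5H7NOS

Atom tally by fragment:
  thiophene ring core → C:4 H:4 S:1
  (− 2 ring H displaced by substituents)
  + NH2 → N:1 H:2
  + OCH3 → C:1 H:3 O:1
Element totals:
  C: 5
  H: 7
  N: 1
  O: 1
  S: 1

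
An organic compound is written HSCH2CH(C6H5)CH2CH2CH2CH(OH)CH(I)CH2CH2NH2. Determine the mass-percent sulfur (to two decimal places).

8.15%

Element totals:
  C: 15
  H: 24
  I: 1
  N: 1
  O: 1
  S: 1
Molecular formula: C15H24INOS.
Molar mass = 393.327 g/mol.
Mass from S: 1 × 32.06 = 32.060 g/mol.
%S = 32.060 / 393.327 × 100 = 8.15%.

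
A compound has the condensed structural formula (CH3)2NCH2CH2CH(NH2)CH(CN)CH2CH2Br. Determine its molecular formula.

Element totals:
  C: 9
  H: 18
  Br: 1
  N: 3

C9H18BrN3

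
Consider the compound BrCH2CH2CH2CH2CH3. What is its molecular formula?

C5H11Br

Atom tally by fragment:
  BrCH2 → C:1 H:2 Br:1
  CH2 → C:1 H:2
  CH2 → C:1 H:2
  CH2 → C:1 H:2
  CH3 → C:1 H:3
Element totals:
  C: 5
  H: 11
  Br: 1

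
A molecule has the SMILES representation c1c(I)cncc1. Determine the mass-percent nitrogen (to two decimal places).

Atom tally by fragment:
  pyridine ring core → C:5 H:5 N:1
  (− 1 ring H displaced by substituents)
  + I → I:1
Element totals:
  C: 5
  H: 4
  I: 1
  N: 1
Molecular formula: C5H4IN.
Molar mass = 204.998 g/mol.
Mass from N: 1 × 14.007 = 14.007 g/mol.
%N = 14.007 / 204.998 × 100 = 6.83%.

6.83%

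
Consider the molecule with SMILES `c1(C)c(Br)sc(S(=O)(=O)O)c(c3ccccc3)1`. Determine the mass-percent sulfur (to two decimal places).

19.24%

Atom tally by fragment:
  thiophene ring core → C:4 H:4 S:1
  (− 4 ring H displaced by substituents)
  + CH3 → C:1 H:3
  + Br → Br:1
  + SO3H → S:1 O:3 H:1
  + C6H5 → C:6 H:5
Element totals:
  C: 11
  H: 9
  Br: 1
  O: 3
  S: 2
Molecular formula: C11H9BrO3S2.
Molar mass = 333.214 g/mol.
Mass from S: 2 × 32.06 = 64.120 g/mol.
%S = 64.120 / 333.214 × 100 = 19.24%.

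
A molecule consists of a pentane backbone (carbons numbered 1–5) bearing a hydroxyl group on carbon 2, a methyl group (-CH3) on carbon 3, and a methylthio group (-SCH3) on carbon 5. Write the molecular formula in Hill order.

C7H16OS

Atom tally by fragment:
  CH3 → C:1 H:3
  CH(OH) → C:1 H:2 O:1
  CH(CH3) → C:2 H:4
  CH2 → C:1 H:2
  CH2SCH3 → C:2 H:5 S:1
Element totals:
  C: 7
  H: 16
  O: 1
  S: 1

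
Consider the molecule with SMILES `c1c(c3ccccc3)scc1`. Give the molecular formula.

Atom tally by fragment:
  thiophene ring core → C:4 H:4 S:1
  (− 1 ring H displaced by substituents)
  + C6H5 → C:6 H:5
Element totals:
  C: 10
  H: 8
  S: 1

C10H8S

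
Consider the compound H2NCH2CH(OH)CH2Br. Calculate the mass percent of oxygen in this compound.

10.39%

Atom tally by fragment:
  H2NCH2 → C:1 H:4 N:1
  CH(OH) → C:1 H:2 O:1
  CH2Br → C:1 H:2 Br:1
Element totals:
  C: 3
  H: 8
  Br: 1
  N: 1
  O: 1
Molecular formula: C3H8BrNO.
Molar mass = 154.007 g/mol.
Mass from O: 1 × 15.999 = 15.999 g/mol.
%O = 15.999 / 154.007 × 100 = 10.39%.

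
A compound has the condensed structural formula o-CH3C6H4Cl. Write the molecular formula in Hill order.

C7H7Cl

Atom tally by fragment:
  benzene ring core → C:6 H:6
  (− 2 ring H displaced by substituents)
  + CH3 → C:1 H:3
  + Cl → Cl:1
Element totals:
  C: 7
  H: 7
  Cl: 1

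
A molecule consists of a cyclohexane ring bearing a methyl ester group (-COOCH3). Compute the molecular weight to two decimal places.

142.20 g/mol

Atom tally by fragment:
  cyclohexane ring core → C:6 H:12
  (− 1 ring H displaced by substituents)
  + COOCH3 → C:2 H:3 O:2
Element totals:
  C: 8
  H: 14
  O: 2
Molecular formula: C8H14O2.
  M = 8(12.011) + 14(1.008) + 2(15.999)
    = 96.088 + 14.112 + 31.998 = 142.198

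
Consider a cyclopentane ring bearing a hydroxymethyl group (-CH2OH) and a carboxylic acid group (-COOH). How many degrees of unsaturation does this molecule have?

Atom tally by fragment:
  cyclopentane ring core → C:5 H:10
  (− 2 ring H displaced by substituents)
  + CH2OH → C:1 H:3 O:1
  + COOH → C:1 H:1 O:2
Element totals:
  C: 7
  H: 12
  O: 3
Molecular formula: C7H12O3.
DoU = (2C + 2 + N − H − X) / 2 = (2·7 + 2 + 0 − 12 − 0) / 2 = 2.

2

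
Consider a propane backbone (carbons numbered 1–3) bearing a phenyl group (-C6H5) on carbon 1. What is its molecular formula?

Atom tally by fragment:
  C6H5CH2 → C:7 H:7
  CH2 → C:1 H:2
  CH3 → C:1 H:3
Element totals:
  C: 9
  H: 12

C9H12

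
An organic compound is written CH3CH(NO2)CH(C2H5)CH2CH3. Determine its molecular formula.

Atom tally by fragment:
  CH3 → C:1 H:3
  CH(NO2) → C:1 H:1 N:1 O:2
  CH(C2H5) → C:3 H:6
  CH2 → C:1 H:2
  CH3 → C:1 H:3
Element totals:
  C: 7
  H: 15
  N: 1
  O: 2

C7H15NO2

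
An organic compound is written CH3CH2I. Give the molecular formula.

C2H5I

Atom tally by fragment:
  CH3 → C:1 H:3
  CH2I → C:1 H:2 I:1
Element totals:
  C: 2
  H: 5
  I: 1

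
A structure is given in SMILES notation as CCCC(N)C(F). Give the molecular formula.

C5H12FN

Atom tally by fragment:
  CH3 → C:1 H:3
  CH2 → C:1 H:2
  CH2 → C:1 H:2
  CH(NH2) → C:1 H:3 N:1
  CH2F → C:1 H:2 F:1
Element totals:
  C: 5
  H: 12
  F: 1
  N: 1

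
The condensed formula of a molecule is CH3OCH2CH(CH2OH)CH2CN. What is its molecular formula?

Atom tally by fragment:
  CH3OCH2 → C:2 H:5 O:1
  CH(CH2OH) → C:2 H:4 O:1
  CH2CN → C:2 H:2 N:1
Element totals:
  C: 6
  H: 11
  N: 1
  O: 2

C6H11NO2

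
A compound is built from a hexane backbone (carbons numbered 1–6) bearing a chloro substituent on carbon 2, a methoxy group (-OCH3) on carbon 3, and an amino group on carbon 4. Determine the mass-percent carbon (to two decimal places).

50.75%

Atom tally by fragment:
  CH3 → C:1 H:3
  CH(Cl) → C:1 H:1 Cl:1
  CH(OCH3) → C:2 H:4 O:1
  CH(NH2) → C:1 H:3 N:1
  CH2 → C:1 H:2
  CH3 → C:1 H:3
Element totals:
  C: 7
  H: 16
  Cl: 1
  N: 1
  O: 1
Molecular formula: C7H16ClNO.
Molar mass = 165.661 g/mol.
Mass from C: 7 × 12.011 = 84.077 g/mol.
%C = 84.077 / 165.661 × 100 = 50.75%.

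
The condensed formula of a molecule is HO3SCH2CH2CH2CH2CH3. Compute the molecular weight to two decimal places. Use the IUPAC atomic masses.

Atom tally by fragment:
  HO3SCH2 → C:1 H:3 S:1 O:3
  CH2 → C:1 H:2
  CH2 → C:1 H:2
  CH2 → C:1 H:2
  CH3 → C:1 H:3
Element totals:
  C: 5
  H: 12
  O: 3
  S: 1
Molecular formula: C5H12O3S.
  M = 5(12.011) + 12(1.008) + 3(15.999) + 32.06
    = 60.055 + 12.096 + 47.997 + 32.060 = 152.208

152.21 g/mol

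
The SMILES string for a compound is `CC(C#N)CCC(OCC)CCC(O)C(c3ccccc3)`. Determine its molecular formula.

Atom tally by fragment:
  CH3 → C:1 H:3
  CH(CN) → C:2 H:1 N:1
  CH2 → C:1 H:2
  CH2 → C:1 H:2
  CH(OC2H5) → C:3 H:6 O:1
  CH2 → C:1 H:2
  CH2 → C:1 H:2
  CH(OH) → C:1 H:2 O:1
  CH2C6H5 → C:7 H:7
Element totals:
  C: 18
  H: 27
  N: 1
  O: 2

C18H27NO2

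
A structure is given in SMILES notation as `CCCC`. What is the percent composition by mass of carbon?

82.66%

Atom tally by fragment:
  CH3 → C:1 H:3
  CH2 → C:1 H:2
  CH2 → C:1 H:2
  CH3 → C:1 H:3
Element totals:
  C: 4
  H: 10
Molecular formula: C4H10.
Molar mass = 58.124 g/mol.
Mass from C: 4 × 12.011 = 48.044 g/mol.
%C = 48.044 / 58.124 × 100 = 82.66%.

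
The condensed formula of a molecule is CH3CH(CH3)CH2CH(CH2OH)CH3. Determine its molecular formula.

Atom tally by fragment:
  CH3 → C:1 H:3
  CH(CH3) → C:2 H:4
  CH2 → C:1 H:2
  CH(CH2OH) → C:2 H:4 O:1
  CH3 → C:1 H:3
Element totals:
  C: 7
  H: 16
  O: 1

C7H16O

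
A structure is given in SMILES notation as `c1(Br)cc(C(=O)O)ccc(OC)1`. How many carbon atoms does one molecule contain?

8

Atom tally by fragment:
  benzene ring core → C:6 H:6
  (− 3 ring H displaced by substituents)
  + Br → Br:1
  + COOH → C:1 H:1 O:2
  + OCH3 → C:1 H:3 O:1
Element totals:
  C: 8
  H: 7
  Br: 1
  O: 3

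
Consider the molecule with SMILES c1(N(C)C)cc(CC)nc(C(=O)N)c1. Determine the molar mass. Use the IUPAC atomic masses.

193.25 g/mol

Atom tally by fragment:
  pyridine ring core → C:5 H:5 N:1
  (− 3 ring H displaced by substituents)
  + N(CH3)2 → N:1 C:2 H:6
  + C2H5 → C:2 H:5
  + CONH2 → C:1 H:2 O:1 N:1
Element totals:
  C: 10
  H: 15
  N: 3
  O: 1
Molecular formula: C10H15N3O.
  M = 10(12.011) + 15(1.008) + 3(14.007) + 15.999
    = 120.110 + 15.120 + 42.021 + 15.999 = 193.250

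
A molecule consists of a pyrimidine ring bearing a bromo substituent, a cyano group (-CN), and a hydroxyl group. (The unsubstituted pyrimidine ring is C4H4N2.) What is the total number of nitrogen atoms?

3

Atom tally by fragment:
  pyrimidine ring core → C:4 H:4 N:2
  (− 3 ring H displaced by substituents)
  + Br → Br:1
  + CN → C:1 N:1
  + OH → O:1 H:1
Element totals:
  C: 5
  H: 2
  Br: 1
  N: 3
  O: 1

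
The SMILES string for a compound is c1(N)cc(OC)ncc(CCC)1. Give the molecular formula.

Atom tally by fragment:
  pyridine ring core → C:5 H:5 N:1
  (− 3 ring H displaced by substituents)
  + NH2 → N:1 H:2
  + OCH3 → C:1 H:3 O:1
  + CH2CH2CH3 → C:3 H:7
Element totals:
  C: 9
  H: 14
  N: 2
  O: 1

C9H14N2O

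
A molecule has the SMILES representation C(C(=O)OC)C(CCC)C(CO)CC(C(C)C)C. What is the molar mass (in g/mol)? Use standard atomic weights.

Atom tally by fragment:
  CH3OOCCH2 → C:3 H:5 O:2
  CH(CH2CH2CH3) → C:4 H:8
  CH(CH2OH) → C:2 H:4 O:1
  CH2 → C:1 H:2
  CH(CH(CH3)2) → C:4 H:8
  CH3 → C:1 H:3
Element totals:
  C: 15
  H: 30
  O: 3
Molecular formula: C15H30O3.
  M = 15(12.011) + 30(1.008) + 3(15.999)
    = 180.165 + 30.240 + 47.997 = 258.402

258.40 g/mol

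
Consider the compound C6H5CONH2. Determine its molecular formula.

C7H7NO

Atom tally by fragment:
  benzene ring core → C:6 H:6
  (− 1 ring H displaced by substituents)
  + CONH2 → C:1 H:2 O:1 N:1
Element totals:
  C: 7
  H: 7
  N: 1
  O: 1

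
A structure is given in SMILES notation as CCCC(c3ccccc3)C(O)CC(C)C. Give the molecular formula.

Atom tally by fragment:
  CH3 → C:1 H:3
  CH2 → C:1 H:2
  CH2 → C:1 H:2
  CH(C6H5) → C:7 H:6
  CH(OH) → C:1 H:2 O:1
  CH2 → C:1 H:2
  CH(CH3) → C:2 H:4
  CH3 → C:1 H:3
Element totals:
  C: 15
  H: 24
  O: 1

C15H24O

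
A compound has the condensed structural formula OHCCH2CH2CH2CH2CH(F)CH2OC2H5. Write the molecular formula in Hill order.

C9H17FO2

Element totals:
  C: 9
  H: 17
  F: 1
  O: 2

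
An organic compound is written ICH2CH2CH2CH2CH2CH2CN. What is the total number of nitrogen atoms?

Element totals:
  C: 7
  H: 12
  I: 1
  N: 1

1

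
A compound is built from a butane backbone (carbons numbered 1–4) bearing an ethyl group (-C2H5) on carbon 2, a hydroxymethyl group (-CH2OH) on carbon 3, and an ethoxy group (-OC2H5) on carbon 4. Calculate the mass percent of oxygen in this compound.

Atom tally by fragment:
  CH3 → C:1 H:3
  CH(C2H5) → C:3 H:6
  CH(CH2OH) → C:2 H:4 O:1
  CH2OC2H5 → C:3 H:7 O:1
Element totals:
  C: 9
  H: 20
  O: 2
Molecular formula: C9H20O2.
Molar mass = 160.257 g/mol.
Mass from O: 2 × 15.999 = 31.998 g/mol.
%O = 31.998 / 160.257 × 100 = 19.97%.

19.97%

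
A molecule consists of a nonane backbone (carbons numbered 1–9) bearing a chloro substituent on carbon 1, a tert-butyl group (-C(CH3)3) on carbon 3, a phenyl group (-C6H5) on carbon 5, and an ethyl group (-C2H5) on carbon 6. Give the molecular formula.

Atom tally by fragment:
  ClCH2 → C:1 H:2 Cl:1
  CH2 → C:1 H:2
  CH(C(CH3)3) → C:5 H:10
  CH2 → C:1 H:2
  CH(C6H5) → C:7 H:6
  CH(C2H5) → C:3 H:6
  CH2 → C:1 H:2
  CH2 → C:1 H:2
  CH3 → C:1 H:3
Element totals:
  C: 21
  H: 35
  Cl: 1

C21H35Cl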